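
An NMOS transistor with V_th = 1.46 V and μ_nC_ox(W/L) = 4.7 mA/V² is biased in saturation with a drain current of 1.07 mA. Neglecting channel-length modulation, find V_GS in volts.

V_GS = 2.13 V

In saturation I_D = ½ k_n (V_GS − V_th)², so V_GS − V_th = √(2 I_D / k_n) = √(2 × 1.07 / 4.7) = 0.675 V.
V_GS = 1.46 + 0.675 = 2.13 V.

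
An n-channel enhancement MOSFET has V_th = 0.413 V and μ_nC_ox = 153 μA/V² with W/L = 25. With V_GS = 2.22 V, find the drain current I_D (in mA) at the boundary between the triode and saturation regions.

I_D = 6.24 mA

At the boundary V_DS = V_ov = V_GS − V_th = 2.22 − 0.413 = 1.81 V.
k_n = μ_nC_ox · (W/L) = 3.825 mA/V².
I_D = ½ k_n V_ov² = 0.5 × 3.825 × 1.81² = 6.24 mA.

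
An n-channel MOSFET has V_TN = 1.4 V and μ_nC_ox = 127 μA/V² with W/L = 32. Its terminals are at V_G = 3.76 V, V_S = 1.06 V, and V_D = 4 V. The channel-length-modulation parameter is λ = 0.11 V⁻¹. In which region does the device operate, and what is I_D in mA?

V_GS = V_G − V_S = 3.76 − 1.06 = 2.7 V; V_DS = V_D − V_S = 4 − 1.06 = 2.94 V.
k_n = μ_nC_ox · (W/L) = 4.064 mA/V².
V_ov = V_GS − V_TN = 2.7 − 1.4 = 1.3 V.
Since V_DS = 2.94 V ≥ V_ov = 1.3 V, the device is in saturation.
I_D = ½ k_n V_ov² (1 + λ V_DS) = 0.5 × 4.064 × 1.3² × (1 + 0.11 × 2.94) = 4.54 mA.

Saturation; I_D = 4.54 mA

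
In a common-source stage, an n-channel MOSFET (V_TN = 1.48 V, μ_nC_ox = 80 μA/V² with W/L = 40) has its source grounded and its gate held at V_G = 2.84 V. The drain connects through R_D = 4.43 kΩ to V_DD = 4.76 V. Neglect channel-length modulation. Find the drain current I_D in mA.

V_GS = V_G = 2.84 V, so V_ov = 2.84 − 1.48 = 1.36 V.
k_n = μ_nC_ox · (W/L) = 3.2 mA/V².
Assume saturation: I_D = ½ k_n V_ov² = 0.5 × 3.2 × 1.36² = 2.96 mA, giving V_DS = V_DD − I_D R_D = 4.76 − 2.96 × 4.43 = -8.35 V.
But -8.35 V < V_ov = 1.36 V, so the device is actually in triode.
In triode I_D = k_n[V_ov V_DS − ½ V_DS²] and I_D = (V_DD − V_DS)/R_D. Equating: 7.09 V_DS² − 20.28 V_DS + 4.76 = 0, giving V_DS = 0.258 V (the root below V_ov).
I_D = (4.76 − 0.258) / 4.43 = 1.02 mA.

I_D = 1.02 mA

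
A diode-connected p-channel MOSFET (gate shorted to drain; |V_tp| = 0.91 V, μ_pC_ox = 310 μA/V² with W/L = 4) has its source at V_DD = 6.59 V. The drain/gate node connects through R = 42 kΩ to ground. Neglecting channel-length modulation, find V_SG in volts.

V_SG = 1.36 V

With gate tied to drain, V_SG = V_SD ≥ V_SG − |V_tp|, so the device is in saturation.
k_p = μ_pC_ox · (W/L) = 1.24 mA/V².
KCL at the drain: ½ k_p (V_SG − |V_tp|)² = (V_DD − V_SG)/R.
Let x = V_SG − 0.91. Then 26 x² + x − 5.68 = 0, giving x = 0.448 V (positive root), so V_SG = 1.36 V.
I_D = (V_DD − V_SG)/R = (6.59 − 1.36) / 42 = 0.125 mA.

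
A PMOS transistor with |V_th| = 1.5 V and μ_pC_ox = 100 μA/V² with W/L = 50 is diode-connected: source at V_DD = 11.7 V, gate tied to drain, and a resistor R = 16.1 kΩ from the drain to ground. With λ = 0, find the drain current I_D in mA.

I_D = 0.603 mA

With gate tied to drain, V_SG = V_SD ≥ V_SG − |V_th|, so the device is in saturation.
k_p = μ_pC_ox · (W/L) = 5 mA/V².
KCL at the drain: ½ k_p (V_SG − |V_th|)² = (V_DD − V_SG)/R.
Let x = V_SG − 1.5. Then 40.2 x² + x − 10.2 = 0, giving x = 0.491 V (positive root), so V_SG = 1.99 V.
I_D = (V_DD − V_SG)/R = (11.7 − 1.99) / 16.1 = 0.603 mA.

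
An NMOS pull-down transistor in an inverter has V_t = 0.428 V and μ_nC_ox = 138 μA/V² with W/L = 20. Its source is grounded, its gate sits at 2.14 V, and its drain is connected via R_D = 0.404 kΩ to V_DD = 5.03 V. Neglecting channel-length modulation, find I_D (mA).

V_GS = V_G = 2.14 V, so V_ov = 2.14 − 0.428 = 1.71 V.
k_n = μ_nC_ox · (W/L) = 2.76 mA/V².
Assume saturation: I_D = ½ k_n V_ov² = 0.5 × 2.76 × 1.71² = 4.04 mA, giving V_DS = V_DD − I_D R_D = 5.03 − 4.04 × 0.404 = 3.4 V.
V_DS = 3.4 V ≥ V_ov = 1.71 V, confirming saturation.

I_D = 4.04 mA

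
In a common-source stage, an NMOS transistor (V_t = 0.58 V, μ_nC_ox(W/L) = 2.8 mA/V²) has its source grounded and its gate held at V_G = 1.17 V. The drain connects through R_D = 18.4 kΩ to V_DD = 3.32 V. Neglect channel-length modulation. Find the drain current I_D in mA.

I_D = 0.174 mA

V_GS = V_G = 1.17 V, so V_ov = 1.17 − 0.58 = 0.59 V.
Assume saturation: I_D = ½ k_n V_ov² = 0.5 × 2.8 × 0.59² = 0.487 mA, giving V_DS = V_DD − I_D R_D = 3.32 − 0.487 × 18.4 = -5.65 V.
But -5.65 V < V_ov = 0.59 V, so the device is actually in triode.
In triode I_D = k_n[V_ov V_DS − ½ V_DS²] and I_D = (V_DD − V_DS)/R_D. Equating: 25.8 V_DS² − 31.4 V_DS + 3.32 = 0, giving V_DS = 0.117 V (the root below V_ov).
I_D = (3.32 − 0.117) / 18.4 = 0.174 mA.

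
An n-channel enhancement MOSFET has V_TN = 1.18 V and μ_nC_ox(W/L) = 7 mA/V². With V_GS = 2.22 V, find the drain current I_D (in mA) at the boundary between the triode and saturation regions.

I_D = 3.79 mA

At the boundary V_DS = V_ov = V_GS − V_TN = 2.22 − 1.18 = 1.04 V.
I_D = ½ k_n V_ov² = 0.5 × 7 × 1.04² = 3.79 mA.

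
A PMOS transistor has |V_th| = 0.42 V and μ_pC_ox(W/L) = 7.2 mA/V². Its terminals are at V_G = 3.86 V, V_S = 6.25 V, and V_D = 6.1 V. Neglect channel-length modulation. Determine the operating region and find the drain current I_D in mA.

Triode; I_D = 2.05 mA

V_SG = V_S − V_G = 6.25 − 3.86 = 2.39 V; V_SD = V_S − V_D = 6.25 − 6.1 = 0.15 V.
V_ov = V_SG − |V_th| = 2.39 − 0.42 = 1.97 V.
Since V_SD = 0.15 V < V_ov = 1.97 V, the device is in the triode region.
I_D = k_p [V_ov · V_SD − ½ V_SD²] = 7.2 × [1.97 × 0.15 − 0.5 × 0.15²] = 2.05 mA.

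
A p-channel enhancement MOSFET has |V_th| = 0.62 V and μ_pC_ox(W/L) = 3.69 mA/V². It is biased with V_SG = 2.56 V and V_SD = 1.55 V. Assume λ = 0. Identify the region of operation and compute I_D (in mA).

V_ov = V_SG − |V_th| = 2.56 − 0.62 = 1.94 V.
Since V_SD = 1.55 V < V_ov = 1.94 V, the device is in the triode region.
I_D = k_p [V_ov · V_SD − ½ V_SD²] = 3.69 × [1.94 × 1.55 − 0.5 × 1.55²] = 6.66 mA.

Triode; I_D = 6.66 mA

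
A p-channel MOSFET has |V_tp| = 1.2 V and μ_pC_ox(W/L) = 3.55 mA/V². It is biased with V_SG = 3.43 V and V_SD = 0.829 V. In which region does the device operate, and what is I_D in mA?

Triode; I_D = 5.34 mA

V_ov = V_SG − |V_tp| = 3.43 − 1.2 = 2.23 V.
Since V_SD = 0.829 V < V_ov = 2.23 V, the device is in the triode region.
I_D = k_p [V_ov · V_SD − ½ V_SD²] = 3.55 × [2.23 × 0.829 − 0.5 × 0.829²] = 5.34 mA.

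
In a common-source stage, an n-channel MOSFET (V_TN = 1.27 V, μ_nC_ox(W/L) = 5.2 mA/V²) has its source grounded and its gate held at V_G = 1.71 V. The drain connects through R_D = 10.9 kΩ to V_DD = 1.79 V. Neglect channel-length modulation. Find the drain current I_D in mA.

V_GS = V_G = 1.71 V, so V_ov = 1.71 − 1.27 = 0.44 V.
Assume saturation: I_D = ½ k_n V_ov² = 0.5 × 5.2 × 0.44² = 0.503 mA, giving V_DS = V_DD − I_D R_D = 1.79 − 0.503 × 10.9 = -3.7 V.
But -3.7 V < V_ov = 0.44 V, so the device is actually in triode.
In triode I_D = k_n[V_ov V_DS − ½ V_DS²] and I_D = (V_DD − V_DS)/R_D. Equating: 28.3 V_DS² − 25.94 V_DS + 1.79 = 0, giving V_DS = 0.0752 V (the root below V_ov).
I_D = (1.79 − 0.0752) / 10.9 = 0.157 mA.

I_D = 0.157 mA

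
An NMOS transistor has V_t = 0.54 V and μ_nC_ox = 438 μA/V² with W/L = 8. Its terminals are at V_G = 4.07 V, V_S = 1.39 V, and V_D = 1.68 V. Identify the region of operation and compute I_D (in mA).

Triode; I_D = 2.03 mA

V_GS = V_G − V_S = 4.07 − 1.39 = 2.68 V; V_DS = V_D − V_S = 1.68 − 1.39 = 0.29 V.
k_n = μ_nC_ox · (W/L) = 3.504 mA/V².
V_ov = V_GS − V_t = 2.68 − 0.54 = 2.14 V.
Since V_DS = 0.29 V < V_ov = 2.14 V, the device is in the triode region.
I_D = k_n [V_ov · V_DS − ½ V_DS²] = 3.504 × [2.14 × 0.29 − 0.5 × 0.29²] = 2.03 mA.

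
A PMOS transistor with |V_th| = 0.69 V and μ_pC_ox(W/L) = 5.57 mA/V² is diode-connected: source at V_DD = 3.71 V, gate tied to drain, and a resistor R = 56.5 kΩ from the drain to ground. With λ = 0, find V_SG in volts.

With gate tied to drain, V_SG = V_SD ≥ V_SG − |V_th|, so the device is in saturation.
KCL at the drain: ½ k_p (V_SG − |V_th|)² = (V_DD − V_SG)/R.
Let x = V_SG − 0.69. Then 157 x² + x − 3.02 = 0, giving x = 0.135 V (positive root), so V_SG = 0.825 V.
I_D = (V_DD − V_SG)/R = (3.71 − 0.825) / 56.5 = 0.0511 mA.

V_SG = 0.825 V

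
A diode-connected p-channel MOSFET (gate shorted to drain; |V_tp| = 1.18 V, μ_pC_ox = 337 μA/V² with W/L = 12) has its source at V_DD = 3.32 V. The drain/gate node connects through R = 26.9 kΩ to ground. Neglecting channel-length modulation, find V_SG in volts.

V_SG = 1.37 V

With gate tied to drain, V_SG = V_SD ≥ V_SG − |V_tp|, so the device is in saturation.
k_p = μ_pC_ox · (W/L) = 4.044 mA/V².
KCL at the drain: ½ k_p (V_SG − |V_tp|)² = (V_DD − V_SG)/R.
Let x = V_SG − 1.18. Then 54.4 x² + x − 2.14 = 0, giving x = 0.189 V (positive root), so V_SG = 1.37 V.
I_D = (V_DD − V_SG)/R = (3.32 − 1.37) / 26.9 = 0.0725 mA.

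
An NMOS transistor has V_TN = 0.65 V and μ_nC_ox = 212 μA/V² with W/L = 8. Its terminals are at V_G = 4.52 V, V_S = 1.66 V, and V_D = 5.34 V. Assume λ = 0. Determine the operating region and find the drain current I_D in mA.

Saturation; I_D = 4.14 mA

V_GS = V_G − V_S = 4.52 − 1.66 = 2.86 V; V_DS = V_D − V_S = 5.34 − 1.66 = 3.68 V.
k_n = μ_nC_ox · (W/L) = 1.696 mA/V².
V_ov = V_GS − V_TN = 2.86 − 0.65 = 2.21 V.
Since V_DS = 3.68 V ≥ V_ov = 2.21 V, the device is in saturation.
I_D = ½ k_n V_ov² = 0.5 × 1.696 × 2.21² = 4.14 mA.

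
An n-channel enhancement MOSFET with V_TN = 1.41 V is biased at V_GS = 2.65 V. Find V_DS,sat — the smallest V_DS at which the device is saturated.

The boundary between triode and saturation is V_DS = V_GS − V_TN = V_ov.
V_ov = 2.65 − 1.41 = 1.24 V.

V_DS,sat = 1.24 V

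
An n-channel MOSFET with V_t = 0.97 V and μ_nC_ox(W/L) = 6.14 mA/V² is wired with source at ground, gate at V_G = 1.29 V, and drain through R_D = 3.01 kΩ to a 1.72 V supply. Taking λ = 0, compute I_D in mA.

I_D = 0.314 mA

V_GS = V_G = 1.29 V, so V_ov = 1.29 − 0.97 = 0.32 V.
Assume saturation: I_D = ½ k_n V_ov² = 0.5 × 6.14 × 0.32² = 0.314 mA, giving V_DS = V_DD − I_D R_D = 1.72 − 0.314 × 3.01 = 0.774 V.
V_DS = 0.774 V ≥ V_ov = 0.32 V, confirming saturation.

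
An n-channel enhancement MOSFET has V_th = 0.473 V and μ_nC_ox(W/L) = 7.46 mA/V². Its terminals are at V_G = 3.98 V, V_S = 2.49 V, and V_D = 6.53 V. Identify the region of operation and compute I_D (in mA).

V_GS = V_G − V_S = 3.98 − 2.49 = 1.49 V; V_DS = V_D − V_S = 6.53 − 2.49 = 4.04 V.
V_ov = V_GS − V_th = 1.49 − 0.473 = 1.02 V.
Since V_DS = 4.04 V ≥ V_ov = 1.02 V, the device is in saturation.
I_D = ½ k_n V_ov² = 0.5 × 7.46 × 1.02² = 3.86 mA.

Saturation; I_D = 3.86 mA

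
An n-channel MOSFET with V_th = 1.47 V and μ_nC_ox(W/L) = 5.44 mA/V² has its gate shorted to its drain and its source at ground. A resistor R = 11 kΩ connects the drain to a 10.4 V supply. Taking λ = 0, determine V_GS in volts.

V_GS = 2.00 V

With gate tied to drain, V_GS = V_DS ≥ V_GS − V_th, so the device is in saturation.
KCL at the drain: ½ k_n (V_GS − V_th)² = (V_DD − V_GS)/R.
Let x = V_GS − 1.47. Then 29.9 x² + x − 8.93 = 0, giving x = 0.53 V (positive root), so V_GS = 2 V.
I_D = (V_DD − V_GS)/R = (10.4 − 2) / 11 = 0.764 mA.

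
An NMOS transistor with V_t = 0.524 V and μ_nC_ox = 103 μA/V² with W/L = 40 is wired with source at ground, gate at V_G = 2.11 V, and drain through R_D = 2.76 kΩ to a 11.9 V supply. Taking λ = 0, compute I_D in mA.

V_GS = V_G = 2.11 V, so V_ov = 2.11 − 0.524 = 1.59 V.
k_n = μ_nC_ox · (W/L) = 4.12 mA/V².
Assume saturation: I_D = ½ k_n V_ov² = 0.5 × 4.12 × 1.59² = 5.18 mA, giving V_DS = V_DD − I_D R_D = 11.9 − 5.18 × 2.76 = -2.4 V.
But -2.4 V < V_ov = 1.59 V, so the device is actually in triode.
In triode I_D = k_n[V_ov V_DS − ½ V_DS²] and I_D = (V_DD − V_DS)/R_D. Equating: 5.69 V_DS² − 19.03 V_DS + 11.9 = 0, giving V_DS = 0.832 V (the root below V_ov).
I_D = (11.9 − 0.832) / 2.76 = 4.01 mA.

I_D = 4.01 mA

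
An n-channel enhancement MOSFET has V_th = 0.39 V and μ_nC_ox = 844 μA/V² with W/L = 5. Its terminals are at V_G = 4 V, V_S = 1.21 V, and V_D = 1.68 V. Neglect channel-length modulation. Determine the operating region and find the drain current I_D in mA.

Triode; I_D = 4.29 mA

V_GS = V_G − V_S = 4 − 1.21 = 2.79 V; V_DS = V_D − V_S = 1.68 − 1.21 = 0.47 V.
k_n = μ_nC_ox · (W/L) = 4.22 mA/V².
V_ov = V_GS − V_th = 2.79 − 0.39 = 2.4 V.
Since V_DS = 0.47 V < V_ov = 2.4 V, the device is in the triode region.
I_D = k_n [V_ov · V_DS − ½ V_DS²] = 4.22 × [2.4 × 0.47 − 0.5 × 0.47²] = 4.29 mA.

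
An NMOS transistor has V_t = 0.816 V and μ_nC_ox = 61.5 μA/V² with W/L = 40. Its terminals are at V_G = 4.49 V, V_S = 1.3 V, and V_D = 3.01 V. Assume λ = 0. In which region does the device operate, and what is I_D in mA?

Triode; I_D = 6.39 mA

V_GS = V_G − V_S = 4.49 − 1.3 = 3.19 V; V_DS = V_D − V_S = 3.01 − 1.3 = 1.71 V.
k_n = μ_nC_ox · (W/L) = 2.46 mA/V².
V_ov = V_GS − V_t = 3.19 − 0.816 = 2.37 V.
Since V_DS = 1.71 V < V_ov = 2.37 V, the device is in the triode region.
I_D = k_n [V_ov · V_DS − ½ V_DS²] = 2.46 × [2.37 × 1.71 − 0.5 × 1.71²] = 6.39 mA.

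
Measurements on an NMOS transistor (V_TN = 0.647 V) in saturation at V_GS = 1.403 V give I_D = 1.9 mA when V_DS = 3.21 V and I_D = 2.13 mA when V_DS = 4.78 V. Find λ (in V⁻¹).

With V_GS fixed, I_D ∝ (1 + λ V_DS) in saturation, so I_D2/I_D1 = (1 + λ V_DS2)/(1 + λ V_DS1).
2.13/1.9 = 1.121 = (1 + 4.78 λ)/(1 + 3.21 λ).
Solving: λ (I_D1 V_DS2 − I_D2 V_DS1) = I_D2 − I_D1, so λ = (2.13 − 1.9) / (1.9 × 4.78 − 2.13 × 3.21) = 0.23 / 2.24 = 0.102 V⁻¹.

λ = 0.102 V⁻¹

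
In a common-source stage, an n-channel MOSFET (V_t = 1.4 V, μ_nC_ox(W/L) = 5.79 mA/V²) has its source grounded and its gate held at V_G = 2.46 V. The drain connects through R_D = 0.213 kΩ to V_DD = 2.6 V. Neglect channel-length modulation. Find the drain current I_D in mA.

V_GS = V_G = 2.46 V, so V_ov = 2.46 − 1.4 = 1.06 V.
Assume saturation: I_D = ½ k_n V_ov² = 0.5 × 5.79 × 1.06² = 3.25 mA, giving V_DS = V_DD − I_D R_D = 2.6 − 3.25 × 0.213 = 1.91 V.
V_DS = 1.91 V ≥ V_ov = 1.06 V, confirming saturation.

I_D = 3.25 mA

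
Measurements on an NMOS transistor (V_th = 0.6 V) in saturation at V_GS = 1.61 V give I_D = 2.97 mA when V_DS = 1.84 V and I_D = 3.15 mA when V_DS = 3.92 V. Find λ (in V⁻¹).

With V_GS fixed, I_D ∝ (1 + λ V_DS) in saturation, so I_D2/I_D1 = (1 + λ V_DS2)/(1 + λ V_DS1).
3.15/2.97 = 1.061 = (1 + 3.92 λ)/(1 + 1.84 λ).
Solving: λ (I_D1 V_DS2 − I_D2 V_DS1) = I_D2 − I_D1, so λ = (3.15 − 2.97) / (2.97 × 3.92 − 3.15 × 1.84) = 0.18 / 5.85 = 0.0308 V⁻¹.

λ = 0.0308 V⁻¹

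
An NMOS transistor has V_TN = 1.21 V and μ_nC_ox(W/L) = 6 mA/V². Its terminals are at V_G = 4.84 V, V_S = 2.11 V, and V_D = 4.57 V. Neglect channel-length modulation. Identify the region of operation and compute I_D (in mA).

V_GS = V_G − V_S = 4.84 − 2.11 = 2.73 V; V_DS = V_D − V_S = 4.57 − 2.11 = 2.46 V.
V_ov = V_GS − V_TN = 2.73 − 1.21 = 1.52 V.
Since V_DS = 2.46 V ≥ V_ov = 1.52 V, the device is in saturation.
I_D = ½ k_n V_ov² = 0.5 × 6 × 1.52² = 6.93 mA.

Saturation; I_D = 6.93 mA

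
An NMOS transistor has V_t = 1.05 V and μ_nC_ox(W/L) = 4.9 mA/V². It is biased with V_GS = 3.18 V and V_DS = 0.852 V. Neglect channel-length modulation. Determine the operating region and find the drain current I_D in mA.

Triode; I_D = 7.11 mA

V_ov = V_GS − V_t = 3.18 − 1.05 = 2.13 V.
Since V_DS = 0.852 V < V_ov = 2.13 V, the device is in the triode region.
I_D = k_n [V_ov · V_DS − ½ V_DS²] = 4.9 × [2.13 × 0.852 − 0.5 × 0.852²] = 7.11 mA.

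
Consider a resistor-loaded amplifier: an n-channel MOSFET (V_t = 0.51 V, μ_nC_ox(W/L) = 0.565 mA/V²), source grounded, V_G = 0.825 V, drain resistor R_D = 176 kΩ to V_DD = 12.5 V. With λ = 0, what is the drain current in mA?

I_D = 0.0280 mA

V_GS = V_G = 0.825 V, so V_ov = 0.825 − 0.51 = 0.315 V.
Assume saturation: I_D = ½ k_n V_ov² = 0.5 × 0.565 × 0.315² = 0.028 mA, giving V_DS = V_DD − I_D R_D = 12.5 − 0.028 × 176 = 7.57 V.
V_DS = 7.57 V ≥ V_ov = 0.315 V, confirming saturation.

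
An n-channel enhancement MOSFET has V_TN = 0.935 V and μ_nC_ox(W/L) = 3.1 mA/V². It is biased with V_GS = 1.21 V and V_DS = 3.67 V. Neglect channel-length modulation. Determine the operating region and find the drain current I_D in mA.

V_ov = V_GS − V_TN = 1.21 − 0.935 = 0.275 V.
Since V_DS = 3.67 V ≥ V_ov = 0.275 V, the device is in saturation.
I_D = ½ k_n V_ov² = 0.5 × 3.1 × 0.275² = 0.117 mA.

Saturation; I_D = 0.117 mA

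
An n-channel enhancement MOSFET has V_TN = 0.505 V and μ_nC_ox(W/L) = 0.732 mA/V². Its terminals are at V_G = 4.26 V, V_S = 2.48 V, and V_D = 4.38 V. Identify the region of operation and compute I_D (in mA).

V_GS = V_G − V_S = 4.26 − 2.48 = 1.78 V; V_DS = V_D − V_S = 4.38 − 2.48 = 1.9 V.
V_ov = V_GS − V_TN = 1.78 − 0.505 = 1.27 V.
Since V_DS = 1.9 V ≥ V_ov = 1.27 V, the device is in saturation.
I_D = ½ k_n V_ov² = 0.5 × 0.732 × 1.27² = 0.595 mA.

Saturation; I_D = 0.595 mA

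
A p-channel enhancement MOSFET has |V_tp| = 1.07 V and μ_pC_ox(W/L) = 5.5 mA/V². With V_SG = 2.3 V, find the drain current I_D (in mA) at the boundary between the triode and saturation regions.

At the boundary V_SD = V_ov = V_SG − |V_tp| = 2.3 − 1.07 = 1.23 V.
I_D = ½ k_p V_ov² = 0.5 × 5.5 × 1.23² = 4.16 mA.

I_D = 4.16 mA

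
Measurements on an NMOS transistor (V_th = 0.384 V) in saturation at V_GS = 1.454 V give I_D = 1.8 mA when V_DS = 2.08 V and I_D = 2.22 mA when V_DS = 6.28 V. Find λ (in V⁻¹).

λ = 0.0628 V⁻¹

With V_GS fixed, I_D ∝ (1 + λ V_DS) in saturation, so I_D2/I_D1 = (1 + λ V_DS2)/(1 + λ V_DS1).
2.22/1.8 = 1.233 = (1 + 6.28 λ)/(1 + 2.08 λ).
Solving: λ (I_D1 V_DS2 − I_D2 V_DS1) = I_D2 − I_D1, so λ = (2.22 − 1.8) / (1.8 × 6.28 − 2.22 × 2.08) = 0.42 / 6.69 = 0.0628 V⁻¹.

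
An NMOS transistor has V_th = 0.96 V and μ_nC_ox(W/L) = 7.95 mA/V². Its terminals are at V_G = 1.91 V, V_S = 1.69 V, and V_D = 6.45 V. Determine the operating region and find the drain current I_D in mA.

Cutoff; I_D = 0 mA

V_GS = V_G − V_S = 1.91 − 1.69 = 0.22 V; V_DS = V_D − V_S = 6.45 − 1.69 = 4.76 V.
V_GS = 0.22 V < V_th = 0.96 V, so the transistor is in cutoff.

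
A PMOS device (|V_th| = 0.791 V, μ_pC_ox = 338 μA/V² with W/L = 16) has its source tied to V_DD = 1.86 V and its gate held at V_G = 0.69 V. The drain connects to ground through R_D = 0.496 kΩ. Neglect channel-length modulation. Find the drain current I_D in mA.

I_D = 0.388 mA

V_SG = V_DD − V_G = 1.86 − 0.69 = 1.17 V, so V_ov = 1.17 − 0.791 = 0.379 V.
k_p = μ_pC_ox · (W/L) = 5.408 mA/V².
Assume saturation: I_D = ½ k_p V_ov² = 0.5 × 5.408 × 0.379² = 0.388 mA, giving V_SD = V_DD − I_D R_D = 1.86 − 0.388 × 0.496 = 1.67 V.
V_SD = 1.67 V ≥ V_ov = 0.379 V, confirming saturation.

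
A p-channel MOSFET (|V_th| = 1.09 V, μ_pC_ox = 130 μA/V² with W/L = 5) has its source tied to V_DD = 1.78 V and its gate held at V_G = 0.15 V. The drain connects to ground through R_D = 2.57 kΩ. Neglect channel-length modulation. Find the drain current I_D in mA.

V_SG = V_DD − V_G = 1.78 − 0.15 = 1.63 V, so V_ov = 1.63 − 1.09 = 0.54 V.
k_p = μ_pC_ox · (W/L) = 0.65 mA/V².
Assume saturation: I_D = ½ k_p V_ov² = 0.5 × 0.65 × 0.54² = 0.0948 mA, giving V_SD = V_DD − I_D R_D = 1.78 − 0.0948 × 2.57 = 1.54 V.
V_SD = 1.54 V ≥ V_ov = 0.54 V, confirming saturation.

I_D = 0.0948 mA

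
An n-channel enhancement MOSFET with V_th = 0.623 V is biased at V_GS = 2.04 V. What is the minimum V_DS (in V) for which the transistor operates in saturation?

V_DS,sat = 1.42 V

The boundary between triode and saturation is V_DS = V_GS − V_th = V_ov.
V_ov = 2.04 − 0.623 = 1.42 V.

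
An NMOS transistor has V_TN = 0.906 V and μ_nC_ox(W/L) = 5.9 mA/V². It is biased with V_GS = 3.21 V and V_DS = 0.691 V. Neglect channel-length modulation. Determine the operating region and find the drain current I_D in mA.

Triode; I_D = 7.98 mA

V_ov = V_GS − V_TN = 3.21 − 0.906 = 2.3 V.
Since V_DS = 0.691 V < V_ov = 2.3 V, the device is in the triode region.
I_D = k_n [V_ov · V_DS − ½ V_DS²] = 5.9 × [2.3 × 0.691 − 0.5 × 0.691²] = 7.98 mA.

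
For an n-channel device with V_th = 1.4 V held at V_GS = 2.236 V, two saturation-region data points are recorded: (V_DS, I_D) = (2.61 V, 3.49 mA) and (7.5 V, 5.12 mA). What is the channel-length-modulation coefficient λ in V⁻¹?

λ = 0.127 V⁻¹

With V_GS fixed, I_D ∝ (1 + λ V_DS) in saturation, so I_D2/I_D1 = (1 + λ V_DS2)/(1 + λ V_DS1).
5.12/3.49 = 1.467 = (1 + 7.5 λ)/(1 + 2.61 λ).
Solving: λ (I_D1 V_DS2 − I_D2 V_DS1) = I_D2 − I_D1, so λ = (5.12 − 3.49) / (3.49 × 7.5 − 5.12 × 2.61) = 1.63 / 12.8 = 0.127 V⁻¹.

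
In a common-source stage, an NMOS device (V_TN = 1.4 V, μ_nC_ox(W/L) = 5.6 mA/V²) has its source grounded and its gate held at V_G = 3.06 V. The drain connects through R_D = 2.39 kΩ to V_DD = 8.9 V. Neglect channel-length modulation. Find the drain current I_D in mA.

I_D = 3.54 mA

V_GS = V_G = 3.06 V, so V_ov = 3.06 − 1.4 = 1.66 V.
Assume saturation: I_D = ½ k_n V_ov² = 0.5 × 5.6 × 1.66² = 7.72 mA, giving V_DS = V_DD − I_D R_D = 8.9 − 7.72 × 2.39 = -9.54 V.
But -9.54 V < V_ov = 1.66 V, so the device is actually in triode.
In triode I_D = k_n[V_ov V_DS − ½ V_DS²] and I_D = (V_DD − V_DS)/R_D. Equating: 6.69 V_DS² − 23.22 V_DS + 8.9 = 0, giving V_DS = 0.439 V (the root below V_ov).
I_D = (8.9 − 0.439) / 2.39 = 3.54 mA.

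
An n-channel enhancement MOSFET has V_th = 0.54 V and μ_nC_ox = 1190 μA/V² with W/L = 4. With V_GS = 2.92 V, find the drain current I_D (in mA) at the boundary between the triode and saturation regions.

At the boundary V_DS = V_ov = V_GS − V_th = 2.92 − 0.54 = 2.38 V.
k_n = μ_nC_ox · (W/L) = 4.76 mA/V².
I_D = ½ k_n V_ov² = 0.5 × 4.76 × 2.38² = 13.5 mA.

I_D = 13.5 mA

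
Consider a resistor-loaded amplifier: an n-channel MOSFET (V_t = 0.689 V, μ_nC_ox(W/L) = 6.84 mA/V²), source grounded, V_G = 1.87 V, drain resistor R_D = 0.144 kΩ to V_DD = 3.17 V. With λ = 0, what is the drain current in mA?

I_D = 4.77 mA

V_GS = V_G = 1.87 V, so V_ov = 1.87 − 0.689 = 1.18 V.
Assume saturation: I_D = ½ k_n V_ov² = 0.5 × 6.84 × 1.18² = 4.77 mA, giving V_DS = V_DD − I_D R_D = 3.17 − 4.77 × 0.144 = 2.48 V.
V_DS = 2.48 V ≥ V_ov = 1.18 V, confirming saturation.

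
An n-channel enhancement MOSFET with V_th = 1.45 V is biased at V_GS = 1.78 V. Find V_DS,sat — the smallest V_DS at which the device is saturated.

The boundary between triode and saturation is V_DS = V_GS − V_th = V_ov.
V_ov = 1.78 − 1.45 = 0.33 V.

V_DS,sat = 0.330 V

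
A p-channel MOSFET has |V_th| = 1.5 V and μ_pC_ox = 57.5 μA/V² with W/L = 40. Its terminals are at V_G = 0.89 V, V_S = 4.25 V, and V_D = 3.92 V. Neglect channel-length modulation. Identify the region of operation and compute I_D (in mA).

Triode; I_D = 1.29 mA

V_SG = V_S − V_G = 4.25 − 0.89 = 3.36 V; V_SD = V_S − V_D = 4.25 − 3.92 = 0.33 V.
k_p = μ_pC_ox · (W/L) = 2.3 mA/V².
V_ov = V_SG − |V_th| = 3.36 − 1.5 = 1.86 V.
Since V_SD = 0.33 V < V_ov = 1.86 V, the device is in the triode region.
I_D = k_p [V_ov · V_SD − ½ V_SD²] = 2.3 × [1.86 × 0.33 − 0.5 × 0.33²] = 1.29 mA.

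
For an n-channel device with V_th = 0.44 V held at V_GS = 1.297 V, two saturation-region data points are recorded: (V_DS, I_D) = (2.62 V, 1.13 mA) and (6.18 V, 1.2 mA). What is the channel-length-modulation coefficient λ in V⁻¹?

λ = 0.0182 V⁻¹

With V_GS fixed, I_D ∝ (1 + λ V_DS) in saturation, so I_D2/I_D1 = (1 + λ V_DS2)/(1 + λ V_DS1).
1.2/1.13 = 1.062 = (1 + 6.18 λ)/(1 + 2.62 λ).
Solving: λ (I_D1 V_DS2 − I_D2 V_DS1) = I_D2 − I_D1, so λ = (1.2 − 1.13) / (1.13 × 6.18 − 1.2 × 2.62) = 0.07 / 3.84 = 0.0182 V⁻¹.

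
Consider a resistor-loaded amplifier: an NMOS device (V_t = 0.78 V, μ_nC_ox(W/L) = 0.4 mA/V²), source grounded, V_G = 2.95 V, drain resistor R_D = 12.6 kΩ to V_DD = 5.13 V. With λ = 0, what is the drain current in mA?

V_GS = V_G = 2.95 V, so V_ov = 2.95 − 0.78 = 2.17 V.
Assume saturation: I_D = ½ k_n V_ov² = 0.5 × 0.4 × 2.17² = 0.942 mA, giving V_DS = V_DD − I_D R_D = 5.13 − 0.942 × 12.6 = -6.74 V.
But -6.74 V < V_ov = 2.17 V, so the device is actually in triode.
In triode I_D = k_n[V_ov V_DS − ½ V_DS²] and I_D = (V_DD − V_DS)/R_D. Equating: 2.52 V_DS² − 11.94 V_DS + 5.13 = 0, giving V_DS = 0.478 V (the root below V_ov).
I_D = (5.13 − 0.478) / 12.6 = 0.369 mA.

I_D = 0.369 mA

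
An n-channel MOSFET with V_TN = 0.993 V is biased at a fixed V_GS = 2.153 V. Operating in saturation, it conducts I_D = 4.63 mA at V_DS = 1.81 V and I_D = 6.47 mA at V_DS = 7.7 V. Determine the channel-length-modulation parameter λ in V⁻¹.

λ = 0.0769 V⁻¹

With V_GS fixed, I_D ∝ (1 + λ V_DS) in saturation, so I_D2/I_D1 = (1 + λ V_DS2)/(1 + λ V_DS1).
6.47/4.63 = 1.397 = (1 + 7.7 λ)/(1 + 1.81 λ).
Solving: λ (I_D1 V_DS2 − I_D2 V_DS1) = I_D2 − I_D1, so λ = (6.47 − 4.63) / (4.63 × 7.7 − 6.47 × 1.81) = 1.84 / 23.9 = 0.0769 V⁻¹.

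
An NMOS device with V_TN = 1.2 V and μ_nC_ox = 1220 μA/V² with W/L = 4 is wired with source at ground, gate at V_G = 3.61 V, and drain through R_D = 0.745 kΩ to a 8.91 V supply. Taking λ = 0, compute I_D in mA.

I_D = 10.4 mA

V_GS = V_G = 3.61 V, so V_ov = 3.61 − 1.2 = 2.41 V.
k_n = μ_nC_ox · (W/L) = 4.88 mA/V².
Assume saturation: I_D = ½ k_n V_ov² = 0.5 × 4.88 × 2.41² = 14.2 mA, giving V_DS = V_DD − I_D R_D = 8.91 − 14.2 × 0.745 = -1.65 V.
But -1.65 V < V_ov = 2.41 V, so the device is actually in triode.
In triode I_D = k_n[V_ov V_DS − ½ V_DS²] and I_D = (V_DD − V_DS)/R_D. Equating: 1.82 V_DS² − 9.762 V_DS + 8.91 = 0, giving V_DS = 1.17 V (the root below V_ov).
I_D = (8.91 − 1.17) / 0.745 = 10.4 mA.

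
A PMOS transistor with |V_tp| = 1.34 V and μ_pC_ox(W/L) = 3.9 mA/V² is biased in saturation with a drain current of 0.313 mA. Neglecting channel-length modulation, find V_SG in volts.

In saturation I_D = ½ k_p (V_SG − |V_tp|)², so V_SG − |V_tp| = √(2 I_D / k_p) = √(2 × 0.313 / 3.9) = 0.401 V.
V_SG = 1.34 + 0.401 = 1.74 V.

V_SG = 1.74 V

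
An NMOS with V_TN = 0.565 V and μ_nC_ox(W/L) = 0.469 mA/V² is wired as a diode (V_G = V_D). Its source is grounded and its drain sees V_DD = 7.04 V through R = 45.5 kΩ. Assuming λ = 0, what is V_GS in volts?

With gate tied to drain, V_GS = V_DS ≥ V_GS − V_TN, so the device is in saturation.
KCL at the drain: ½ k_n (V_GS − V_TN)² = (V_DD − V_GS)/R.
Let x = V_GS − 0.565. Then 10.7 x² + x − 6.475 = 0, giving x = 0.734 V (positive root), so V_GS = 1.3 V.
I_D = (V_DD − V_GS)/R = (7.04 − 1.3) / 45.5 = 0.126 mA.

V_GS = 1.30 V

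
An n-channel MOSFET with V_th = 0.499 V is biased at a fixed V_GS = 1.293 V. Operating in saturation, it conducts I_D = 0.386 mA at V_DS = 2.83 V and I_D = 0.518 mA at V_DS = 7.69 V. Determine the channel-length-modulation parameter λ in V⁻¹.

With V_GS fixed, I_D ∝ (1 + λ V_DS) in saturation, so I_D2/I_D1 = (1 + λ V_DS2)/(1 + λ V_DS1).
0.518/0.386 = 1.342 = (1 + 7.69 λ)/(1 + 2.83 λ).
Solving: λ (I_D1 V_DS2 − I_D2 V_DS1) = I_D2 − I_D1, so λ = (0.518 − 0.386) / (0.386 × 7.69 − 0.518 × 2.83) = 0.132 / 1.5 = 0.0879 V⁻¹.

λ = 0.0879 V⁻¹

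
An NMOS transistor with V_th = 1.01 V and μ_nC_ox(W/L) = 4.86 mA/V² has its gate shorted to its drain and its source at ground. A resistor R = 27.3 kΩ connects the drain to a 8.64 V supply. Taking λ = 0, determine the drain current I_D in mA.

I_D = 0.267 mA

With gate tied to drain, V_GS = V_DS ≥ V_GS − V_th, so the device is in saturation.
KCL at the drain: ½ k_n (V_GS − V_th)² = (V_DD − V_GS)/R.
Let x = V_GS − 1.01. Then 66.3 x² + x − 7.63 = 0, giving x = 0.332 V (positive root), so V_GS = 1.34 V.
I_D = (V_DD − V_GS)/R = (8.64 − 1.34) / 27.3 = 0.267 mA.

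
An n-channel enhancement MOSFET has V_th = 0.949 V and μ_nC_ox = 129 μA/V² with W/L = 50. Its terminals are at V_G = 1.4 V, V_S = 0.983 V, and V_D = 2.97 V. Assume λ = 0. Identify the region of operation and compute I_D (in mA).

V_GS = V_G − V_S = 1.4 − 0.983 = 0.417 V; V_DS = V_D − V_S = 2.97 − 0.983 = 1.99 V.
V_GS = 0.417 V < V_th = 0.949 V, so the transistor is in cutoff.

Cutoff; I_D = 0 mA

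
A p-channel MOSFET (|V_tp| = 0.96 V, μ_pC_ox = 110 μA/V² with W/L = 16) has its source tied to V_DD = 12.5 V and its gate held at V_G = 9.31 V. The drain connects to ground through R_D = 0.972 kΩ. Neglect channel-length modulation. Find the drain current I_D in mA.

I_D = 4.38 mA

V_SG = V_DD − V_G = 12.5 − 9.31 = 3.19 V, so V_ov = 3.19 − 0.96 = 2.23 V.
k_p = μ_pC_ox · (W/L) = 1.76 mA/V².
Assume saturation: I_D = ½ k_p V_ov² = 0.5 × 1.76 × 2.23² = 4.38 mA, giving V_SD = V_DD − I_D R_D = 12.5 − 4.38 × 0.972 = 8.25 V.
V_SD = 8.25 V ≥ V_ov = 2.23 V, confirming saturation.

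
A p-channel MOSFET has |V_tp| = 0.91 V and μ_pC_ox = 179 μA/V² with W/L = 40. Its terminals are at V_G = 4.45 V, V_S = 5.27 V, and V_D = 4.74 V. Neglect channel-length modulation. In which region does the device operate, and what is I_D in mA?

V_SG = V_S − V_G = 5.27 − 4.45 = 0.82 V; V_SD = V_S − V_D = 5.27 − 4.74 = 0.53 V.
V_SG = 0.82 V < |V_tp| = 0.91 V, so the transistor is in cutoff.

Cutoff; I_D = 0 mA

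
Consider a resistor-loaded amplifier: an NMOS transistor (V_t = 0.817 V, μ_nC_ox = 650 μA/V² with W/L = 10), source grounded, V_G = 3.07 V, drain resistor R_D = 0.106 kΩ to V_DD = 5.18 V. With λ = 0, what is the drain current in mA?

V_GS = V_G = 3.07 V, so V_ov = 3.07 − 0.817 = 2.25 V.
k_n = μ_nC_ox · (W/L) = 6.5 mA/V².
Assume saturation: I_D = ½ k_n V_ov² = 0.5 × 6.5 × 2.25² = 16.5 mA, giving V_DS = V_DD − I_D R_D = 5.18 − 16.5 × 0.106 = 3.43 V.
V_DS = 3.43 V ≥ V_ov = 2.25 V, confirming saturation.

I_D = 16.5 mA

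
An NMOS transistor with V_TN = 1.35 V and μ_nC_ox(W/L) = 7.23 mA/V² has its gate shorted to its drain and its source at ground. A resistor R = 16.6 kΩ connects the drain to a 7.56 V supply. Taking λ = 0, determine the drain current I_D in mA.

With gate tied to drain, V_GS = V_DS ≥ V_GS − V_TN, so the device is in saturation.
KCL at the drain: ½ k_n (V_GS − V_TN)² = (V_DD − V_GS)/R.
Let x = V_GS − 1.35. Then 60 x² + x − 6.21 = 0, giving x = 0.313 V (positive root), so V_GS = 1.66 V.
I_D = (V_DD − V_GS)/R = (7.56 − 1.66) / 16.6 = 0.355 mA.

I_D = 0.355 mA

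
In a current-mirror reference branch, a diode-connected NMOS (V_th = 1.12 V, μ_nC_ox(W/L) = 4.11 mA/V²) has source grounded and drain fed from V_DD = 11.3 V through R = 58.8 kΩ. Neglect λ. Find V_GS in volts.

V_GS = 1.41 V

With gate tied to drain, V_GS = V_DS ≥ V_GS − V_th, so the device is in saturation.
KCL at the drain: ½ k_n (V_GS − V_th)² = (V_DD − V_GS)/R.
Let x = V_GS − 1.12. Then 121 x² + x − 10.18 = 0, giving x = 0.286 V (positive root), so V_GS = 1.41 V.
I_D = (V_DD − V_GS)/R = (11.3 − 1.41) / 58.8 = 0.168 mA.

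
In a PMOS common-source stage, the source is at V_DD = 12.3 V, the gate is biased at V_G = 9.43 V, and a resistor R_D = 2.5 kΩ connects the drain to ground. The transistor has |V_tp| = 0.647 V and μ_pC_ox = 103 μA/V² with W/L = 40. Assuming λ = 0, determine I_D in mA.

I_D = 4.68 mA

V_SG = V_DD − V_G = 12.3 − 9.43 = 2.87 V, so V_ov = 2.87 − 0.647 = 2.22 V.
k_p = μ_pC_ox · (W/L) = 4.12 mA/V².
Assume saturation: I_D = ½ k_p V_ov² = 0.5 × 4.12 × 2.22² = 10.2 mA, giving V_SD = V_DD − I_D R_D = 12.3 − 10.2 × 2.5 = -13.1 V.
But -13.1 V < V_ov = 2.22 V, so the device is actually in triode.
In triode I_D = k_p[V_ov V_SD − ½ V_SD²] and I_D = (V_DD − V_SD)/R_D. Equating: 5.15 V_SD² − 23.9 V_SD + 12.3 = 0, giving V_SD = 0.59 V (the root below V_ov).
I_D = (12.3 − 0.59) / 2.5 = 4.68 mA.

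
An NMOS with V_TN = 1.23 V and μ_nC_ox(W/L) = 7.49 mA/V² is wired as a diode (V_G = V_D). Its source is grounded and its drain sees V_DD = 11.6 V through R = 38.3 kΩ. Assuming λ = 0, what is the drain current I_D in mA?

With gate tied to drain, V_GS = V_DS ≥ V_GS − V_TN, so the device is in saturation.
KCL at the drain: ½ k_n (V_GS − V_TN)² = (V_DD − V_GS)/R.
Let x = V_GS − 1.23. Then 143 x² + x − 10.37 = 0, giving x = 0.265 V (positive root), so V_GS = 1.5 V.
I_D = (V_DD − V_GS)/R = (11.6 − 1.5) / 38.3 = 0.264 mA.

I_D = 0.264 mA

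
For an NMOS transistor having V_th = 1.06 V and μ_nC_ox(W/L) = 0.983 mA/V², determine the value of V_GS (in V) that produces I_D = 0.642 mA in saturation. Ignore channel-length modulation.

V_GS = 2.20 V

In saturation I_D = ½ k_n (V_GS − V_th)², so V_GS − V_th = √(2 I_D / k_n) = √(2 × 0.642 / 0.983) = 1.14 V.
V_GS = 1.06 + 1.14 = 2.2 V.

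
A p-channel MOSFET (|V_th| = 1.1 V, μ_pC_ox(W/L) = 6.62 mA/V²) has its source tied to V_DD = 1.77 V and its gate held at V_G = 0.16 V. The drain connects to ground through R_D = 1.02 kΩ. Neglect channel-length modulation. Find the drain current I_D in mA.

V_SG = V_DD − V_G = 1.77 − 0.16 = 1.61 V, so V_ov = 1.61 − 1.1 = 0.51 V.
Assume saturation: I_D = ½ k_p V_ov² = 0.5 × 6.62 × 0.51² = 0.861 mA, giving V_SD = V_DD − I_D R_D = 1.77 − 0.861 × 1.02 = 0.892 V.
V_SD = 0.892 V ≥ V_ov = 0.51 V, confirming saturation.

I_D = 0.861 mA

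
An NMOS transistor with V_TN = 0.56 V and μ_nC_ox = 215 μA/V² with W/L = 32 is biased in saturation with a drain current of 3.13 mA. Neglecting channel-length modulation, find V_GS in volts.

V_GS = 1.51 V

k_n = μ_nC_ox · (W/L) = 6.88 mA/V².
In saturation I_D = ½ k_n (V_GS − V_TN)², so V_GS − V_TN = √(2 I_D / k_n) = √(2 × 3.13 / 6.88) = 0.954 V.
V_GS = 0.56 + 0.954 = 1.51 V.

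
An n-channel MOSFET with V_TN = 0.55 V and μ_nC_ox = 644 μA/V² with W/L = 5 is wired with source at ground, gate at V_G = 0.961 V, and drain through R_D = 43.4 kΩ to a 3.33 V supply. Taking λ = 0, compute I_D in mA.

V_GS = V_G = 0.961 V, so V_ov = 0.961 − 0.55 = 0.411 V.
k_n = μ_nC_ox · (W/L) = 3.22 mA/V².
Assume saturation: I_D = ½ k_n V_ov² = 0.5 × 3.22 × 0.411² = 0.272 mA, giving V_DS = V_DD − I_D R_D = 3.33 − 0.272 × 43.4 = -8.47 V.
But -8.47 V < V_ov = 0.411 V, so the device is actually in triode.
In triode I_D = k_n[V_ov V_DS − ½ V_DS²] and I_D = (V_DD − V_DS)/R_D. Equating: 69.9 V_DS² − 58.44 V_DS + 3.33 = 0, giving V_DS = 0.0615 V (the root below V_ov).
I_D = (3.33 − 0.0615) / 43.4 = 0.0753 mA.

I_D = 0.0753 mA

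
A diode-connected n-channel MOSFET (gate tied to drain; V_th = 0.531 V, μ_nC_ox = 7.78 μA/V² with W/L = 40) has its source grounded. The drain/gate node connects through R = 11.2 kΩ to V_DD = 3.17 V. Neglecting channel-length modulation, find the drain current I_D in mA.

I_D = 0.148 mA

With gate tied to drain, V_GS = V_DS ≥ V_GS − V_th, so the device is in saturation.
k_n = μ_nC_ox · (W/L) = 0.3112 mA/V².
KCL at the drain: ½ k_n (V_GS − V_th)² = (V_DD − V_GS)/R.
Let x = V_GS − 0.531. Then 1.74 x² + x − 2.639 = 0, giving x = 0.977 V (positive root), so V_GS = 1.51 V.
I_D = (V_DD − V_GS)/R = (3.17 − 1.51) / 11.2 = 0.148 mA.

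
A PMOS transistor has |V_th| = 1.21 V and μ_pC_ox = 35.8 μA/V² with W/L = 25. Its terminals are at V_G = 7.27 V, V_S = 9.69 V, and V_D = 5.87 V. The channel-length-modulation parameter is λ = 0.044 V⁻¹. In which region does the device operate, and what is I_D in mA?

Saturation; I_D = 0.765 mA

V_SG = V_S − V_G = 9.69 − 7.27 = 2.42 V; V_SD = V_S − V_D = 9.69 − 5.87 = 3.82 V.
k_p = μ_pC_ox · (W/L) = 0.895 mA/V².
V_ov = V_SG − |V_th| = 2.42 − 1.21 = 1.21 V.
Since V_SD = 3.82 V ≥ V_ov = 1.21 V, the device is in saturation.
I_D = ½ k_p V_ov² (1 + λ V_SD) = 0.5 × 0.895 × 1.21² × (1 + 0.044 × 3.82) = 0.765 mA.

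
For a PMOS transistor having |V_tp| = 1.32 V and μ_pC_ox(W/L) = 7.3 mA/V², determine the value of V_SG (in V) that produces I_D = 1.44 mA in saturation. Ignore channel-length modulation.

In saturation I_D = ½ k_p (V_SG − |V_tp|)², so V_SG − |V_tp| = √(2 I_D / k_p) = √(2 × 1.44 / 7.3) = 0.628 V.
V_SG = 1.32 + 0.628 = 1.95 V.

V_SG = 1.95 V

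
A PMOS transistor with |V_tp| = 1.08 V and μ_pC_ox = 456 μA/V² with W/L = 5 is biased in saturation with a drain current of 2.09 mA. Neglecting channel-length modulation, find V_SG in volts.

V_SG = 2.43 V

k_p = μ_pC_ox · (W/L) = 2.28 mA/V².
In saturation I_D = ½ k_p (V_SG − |V_tp|)², so V_SG − |V_tp| = √(2 I_D / k_p) = √(2 × 2.09 / 2.28) = 1.35 V.
V_SG = 1.08 + 1.35 = 2.43 V.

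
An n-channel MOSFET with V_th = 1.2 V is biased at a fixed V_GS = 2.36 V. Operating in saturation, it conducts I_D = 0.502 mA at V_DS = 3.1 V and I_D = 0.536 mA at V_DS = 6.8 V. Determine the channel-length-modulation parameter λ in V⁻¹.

λ = 0.0194 V⁻¹

With V_GS fixed, I_D ∝ (1 + λ V_DS) in saturation, so I_D2/I_D1 = (1 + λ V_DS2)/(1 + λ V_DS1).
0.536/0.502 = 1.068 = (1 + 6.8 λ)/(1 + 3.1 λ).
Solving: λ (I_D1 V_DS2 − I_D2 V_DS1) = I_D2 − I_D1, so λ = (0.536 − 0.502) / (0.502 × 6.8 − 0.536 × 3.1) = 0.034 / 1.75 = 0.0194 V⁻¹.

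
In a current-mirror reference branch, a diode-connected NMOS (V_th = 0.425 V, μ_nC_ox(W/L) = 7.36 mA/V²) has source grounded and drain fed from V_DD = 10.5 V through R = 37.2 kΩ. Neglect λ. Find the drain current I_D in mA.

With gate tied to drain, V_GS = V_DS ≥ V_GS − V_th, so the device is in saturation.
KCL at the drain: ½ k_n (V_GS − V_th)² = (V_DD − V_GS)/R.
Let x = V_GS − 0.425. Then 137 x² + x − 10.07 = 0, giving x = 0.268 V (positive root), so V_GS = 0.693 V.
I_D = (V_DD − V_GS)/R = (10.5 − 0.693) / 37.2 = 0.264 mA.

I_D = 0.264 mA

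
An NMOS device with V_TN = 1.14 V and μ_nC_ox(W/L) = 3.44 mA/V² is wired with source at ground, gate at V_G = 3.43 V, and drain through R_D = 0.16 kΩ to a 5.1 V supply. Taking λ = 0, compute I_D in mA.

V_GS = V_G = 3.43 V, so V_ov = 3.43 − 1.14 = 2.29 V.
Assume saturation: I_D = ½ k_n V_ov² = 0.5 × 3.44 × 2.29² = 9.02 mA, giving V_DS = V_DD − I_D R_D = 5.1 − 9.02 × 0.16 = 3.66 V.
V_DS = 3.66 V ≥ V_ov = 2.29 V, confirming saturation.

I_D = 9.02 mA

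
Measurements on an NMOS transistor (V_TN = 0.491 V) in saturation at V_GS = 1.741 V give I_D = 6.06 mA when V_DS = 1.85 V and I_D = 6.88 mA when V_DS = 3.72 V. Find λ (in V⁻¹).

With V_GS fixed, I_D ∝ (1 + λ V_DS) in saturation, so I_D2/I_D1 = (1 + λ V_DS2)/(1 + λ V_DS1).
6.88/6.06 = 1.135 = (1 + 3.72 λ)/(1 + 1.85 λ).
Solving: λ (I_D1 V_DS2 − I_D2 V_DS1) = I_D2 − I_D1, so λ = (6.88 − 6.06) / (6.06 × 3.72 − 6.88 × 1.85) = 0.82 / 9.82 = 0.0835 V⁻¹.

λ = 0.0835 V⁻¹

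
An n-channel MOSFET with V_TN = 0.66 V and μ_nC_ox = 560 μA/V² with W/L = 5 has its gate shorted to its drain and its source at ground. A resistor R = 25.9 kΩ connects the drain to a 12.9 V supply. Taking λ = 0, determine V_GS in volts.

With gate tied to drain, V_GS = V_DS ≥ V_GS − V_TN, so the device is in saturation.
k_n = μ_nC_ox · (W/L) = 2.8 mA/V².
KCL at the drain: ½ k_n (V_GS − V_TN)² = (V_DD − V_GS)/R.
Let x = V_GS − 0.66. Then 36.3 x² + x − 12.24 = 0, giving x = 0.567 V (positive root), so V_GS = 1.23 V.
I_D = (V_DD − V_GS)/R = (12.9 − 1.23) / 25.9 = 0.451 mA.

V_GS = 1.23 V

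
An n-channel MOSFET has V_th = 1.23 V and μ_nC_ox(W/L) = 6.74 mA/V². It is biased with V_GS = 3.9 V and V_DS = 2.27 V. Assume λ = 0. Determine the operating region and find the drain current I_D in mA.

V_ov = V_GS − V_th = 3.9 − 1.23 = 2.67 V.
Since V_DS = 2.27 V < V_ov = 2.67 V, the device is in the triode region.
I_D = k_n [V_ov · V_DS − ½ V_DS²] = 6.74 × [2.67 × 2.27 − 0.5 × 2.27²] = 23.5 mA.

Triode; I_D = 23.5 mA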